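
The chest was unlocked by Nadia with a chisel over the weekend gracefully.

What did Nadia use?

'with a chisel' marks the instrument of the unlocking event.

a chisel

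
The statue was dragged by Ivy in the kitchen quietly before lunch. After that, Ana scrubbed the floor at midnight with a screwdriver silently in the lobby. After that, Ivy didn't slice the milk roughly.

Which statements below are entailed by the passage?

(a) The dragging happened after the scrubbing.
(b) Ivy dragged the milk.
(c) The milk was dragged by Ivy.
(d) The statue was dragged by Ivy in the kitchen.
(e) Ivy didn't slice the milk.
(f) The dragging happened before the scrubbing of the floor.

(a) Not entailed — the narrative places the dragging before the scrubbing, not after.
(b) Not entailed — Ivy dragged the statue, not the milk; the milk belongs to the slicing event.
(c) Not entailed — Ivy dragged the statue, not the milk; the milk belongs to the slicing event.
(d) Entailed — this follows by dropping conjuncts from the dragging event's description.
(e) Not entailed — dropping 'roughly' under negation is not valid — the original leaves open that Ivy sliced the milk some other way.
(f) Entailed — the narrative places the dragging before the scrubbing.

(d), (f)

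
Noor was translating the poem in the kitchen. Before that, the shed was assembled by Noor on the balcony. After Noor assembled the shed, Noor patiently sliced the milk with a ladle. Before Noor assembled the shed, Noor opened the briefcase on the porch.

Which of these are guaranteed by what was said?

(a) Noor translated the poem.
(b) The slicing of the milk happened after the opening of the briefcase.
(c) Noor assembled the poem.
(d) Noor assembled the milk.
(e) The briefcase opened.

(b), (e)

(a) Not entailed — 'was translating' is progressive on an accomplishment; it does not entail the completed 'translated'.
(b) Entailed — the narrative places the opening before the slicing.
(c) Not entailed — Noor assembled the shed, not the poem; the poem belongs to the translating event.
(d) Not entailed — Noor assembled the shed, not the milk; the milk belongs to the slicing event.
(e) Entailed — 'Noor opened the briefcase' is causative; it entails the inchoative 'the briefcase opened'.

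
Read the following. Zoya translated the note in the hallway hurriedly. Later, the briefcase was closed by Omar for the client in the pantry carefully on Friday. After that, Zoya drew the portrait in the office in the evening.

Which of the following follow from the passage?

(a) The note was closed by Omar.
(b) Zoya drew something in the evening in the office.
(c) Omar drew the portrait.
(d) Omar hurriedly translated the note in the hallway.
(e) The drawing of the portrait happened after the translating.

(a) Not entailed — Omar closed the briefcase, not the note; the note belongs to the translating event.
(b) Entailed — generalizing the patient leaves a sub-description the original still satisfies.
(c) Not entailed — the passage has Zoya drawing the portrait, not Omar.
(d) Not entailed — the passage has Zoya translating the note, not Omar.
(e) Entailed — the narrative places the translating before the drawing.

(b), (e)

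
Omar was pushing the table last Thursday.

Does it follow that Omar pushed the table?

yes

'push' is atelic; if Omar was pushing the table, then Omar pushed the table (for some time).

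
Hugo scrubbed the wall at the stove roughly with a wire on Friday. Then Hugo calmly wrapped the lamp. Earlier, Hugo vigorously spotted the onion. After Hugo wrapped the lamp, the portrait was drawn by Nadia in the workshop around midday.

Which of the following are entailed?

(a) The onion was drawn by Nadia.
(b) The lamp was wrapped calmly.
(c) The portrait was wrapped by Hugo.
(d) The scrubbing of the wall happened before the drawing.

(a) Not entailed — Nadia drew the portrait, not the onion; the onion belongs to the spotting event.
(b) Entailed — every conjunct here is already in the original wrapping event.
(c) Not entailed — Hugo wrapped the lamp, not the portrait; the portrait belongs to the drawing event.
(d) Entailed — the narrative places the scrubbing before the drawing.

(b), (d)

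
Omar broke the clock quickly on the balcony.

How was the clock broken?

'quickly' marks the manner of the breaking event.

quickly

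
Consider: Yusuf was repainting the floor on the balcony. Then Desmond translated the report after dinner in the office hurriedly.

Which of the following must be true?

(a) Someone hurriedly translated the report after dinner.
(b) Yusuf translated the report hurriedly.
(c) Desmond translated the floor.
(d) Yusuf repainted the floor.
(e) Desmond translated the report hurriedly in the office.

(a) Entailed — the original entails any weakening of itself; this just drops 'in the office' and generalizes the agent.
(b) Not entailed — the passage has Desmond translating the report, not Yusuf.
(c) Not entailed — Desmond translated the report, not the floor; the floor belongs to the repainting event.
(d) Not entailed — 'was repainting' is progressive on an accomplishment; it does not entail the completed 'repainted'.
(e) Entailed — dropping 'after dinner' leaves a sub-description the original still satisfies.

(a), (e)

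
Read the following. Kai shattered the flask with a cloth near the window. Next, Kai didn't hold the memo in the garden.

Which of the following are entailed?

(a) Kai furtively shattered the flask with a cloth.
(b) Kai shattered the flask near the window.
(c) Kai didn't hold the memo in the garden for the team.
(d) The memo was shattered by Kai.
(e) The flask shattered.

(b), (c), (e)

(a) Not entailed — 'furtively' adds information not in the original event.
(b) Entailed — every conjunct here is already in the original shattering event.
(c) Entailed — under negation, adding a further restriction is entailed: if no such holding event occurred, none occurred for the team either.
(d) Not entailed — Kai shattered the flask, not the memo; the memo belongs to the holding event.
(e) Entailed — 'Kai shattered the flask' is causative; it entails the inchoative 'the flask shattered'.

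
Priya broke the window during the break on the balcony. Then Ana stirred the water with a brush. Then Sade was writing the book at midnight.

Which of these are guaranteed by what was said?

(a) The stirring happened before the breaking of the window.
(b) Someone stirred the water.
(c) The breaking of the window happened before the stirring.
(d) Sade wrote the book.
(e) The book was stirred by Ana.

(b), (c)

(a) Not entailed — the narrative places the breaking before the stirring, not after.
(b) Entailed — dropping 'with a brush' and generalizing the agent leaves a sub-description the original still satisfies.
(c) Entailed — the narrative places the breaking before the stirring.
(d) Not entailed — 'was writing' is progressive on an accomplishment; it does not entail the completed 'wrote'.
(e) Not entailed — Ana stirred the water, not the book; the book belongs to the writing event.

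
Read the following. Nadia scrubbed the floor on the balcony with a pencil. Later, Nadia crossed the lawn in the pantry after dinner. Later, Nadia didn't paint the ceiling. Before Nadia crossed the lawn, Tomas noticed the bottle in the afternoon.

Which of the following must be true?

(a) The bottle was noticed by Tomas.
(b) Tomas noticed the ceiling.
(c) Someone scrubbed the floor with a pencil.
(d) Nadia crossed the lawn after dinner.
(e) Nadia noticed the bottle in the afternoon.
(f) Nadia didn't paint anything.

(a) Entailed — every conjunct here is already in the original noticing event.
(b) Not entailed — Tomas noticed the bottle, not the ceiling; the ceiling belongs to the painting event.
(c) Entailed — this follows by dropping conjuncts from the scrubbing event's description.
(d) Entailed — this follows by dropping conjuncts from the crossing event's description.
(e) Not entailed — the passage has Tomas noticing the bottle, not Nadia.
(f) Not entailed — the original only denies this specific event; Nadia may have painted something else.

(a), (c), (d)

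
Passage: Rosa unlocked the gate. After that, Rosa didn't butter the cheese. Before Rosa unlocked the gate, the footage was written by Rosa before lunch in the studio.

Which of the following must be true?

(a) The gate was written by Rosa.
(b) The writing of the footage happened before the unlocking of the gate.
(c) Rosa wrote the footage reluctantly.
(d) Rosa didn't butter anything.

(b)

(a) Not entailed — Rosa wrote the footage, not the gate; the gate belongs to the unlocking event.
(b) Entailed — the narrative places the writing before the unlocking.
(c) Not entailed — 'reluctantly' adds information not in the original event.
(d) Not entailed — the original only denies this specific event; Rosa may have buttered something else.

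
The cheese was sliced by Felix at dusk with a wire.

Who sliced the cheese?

'Felix' marks the agent of the slicing event.

Felix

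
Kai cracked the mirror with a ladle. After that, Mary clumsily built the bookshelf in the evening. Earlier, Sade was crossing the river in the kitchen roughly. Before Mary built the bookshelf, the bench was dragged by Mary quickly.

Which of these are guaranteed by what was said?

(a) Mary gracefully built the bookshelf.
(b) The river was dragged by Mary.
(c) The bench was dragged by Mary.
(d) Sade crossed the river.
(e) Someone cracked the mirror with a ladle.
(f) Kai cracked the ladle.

(c), (e)

(a) Not entailed — 'gracefully' adds a manner not in (and inconsistent with) the original.
(b) Not entailed — Mary dragged the bench, not the river; the river belongs to the crossing event.
(c) Entailed — the original entails any weakening of itself; this just drops 'quickly'.
(d) Not entailed — 'was crossing' is progressive on an accomplishment; it does not entail the completed 'crossed'.
(e) Entailed — this follows by dropping conjuncts from the cracking event's description.
(f) Not entailed — the ladle is the instrument, not what was cracked.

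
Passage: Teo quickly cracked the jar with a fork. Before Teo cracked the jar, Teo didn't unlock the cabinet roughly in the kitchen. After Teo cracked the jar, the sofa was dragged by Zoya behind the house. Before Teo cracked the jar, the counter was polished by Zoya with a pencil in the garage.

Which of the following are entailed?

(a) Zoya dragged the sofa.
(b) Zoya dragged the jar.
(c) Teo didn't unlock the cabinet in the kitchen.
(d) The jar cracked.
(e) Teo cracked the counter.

(a) Entailed — the original entails any weakening of itself; this just drops 'behind the house'.
(b) Not entailed — Zoya dragged the sofa, not the jar; the jar belongs to the cracking event.
(c) Not entailed — dropping 'roughly' under negation is not valid — the original leaves open that Teo unlocked the cabinet some other way.
(d) Entailed — 'Teo cracked the jar' is causative; it entails the inchoative 'the jar cracked'.
(e) Not entailed — Teo cracked the jar, not the counter; the counter belongs to the polishing event.

(a), (d)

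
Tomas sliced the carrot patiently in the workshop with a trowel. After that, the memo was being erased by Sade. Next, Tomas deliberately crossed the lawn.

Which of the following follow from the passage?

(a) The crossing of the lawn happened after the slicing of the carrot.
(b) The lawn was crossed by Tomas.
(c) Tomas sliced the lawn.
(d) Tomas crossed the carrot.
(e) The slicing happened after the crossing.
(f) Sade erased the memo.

(a) Entailed — the narrative places the slicing before the crossing.
(b) Entailed — this follows by dropping conjuncts from the crossing event's description.
(c) Not entailed — Tomas sliced the carrot, not the lawn; the lawn belongs to the crossing event.
(d) Not entailed — Tomas crossed the lawn, not the carrot; the carrot belongs to the slicing event.
(e) Not entailed — the narrative places the slicing before the crossing, not after.
(f) Not entailed — 'was erasing' is progressive on an accomplishment; it does not entail the completed 'erased'.

(a), (b)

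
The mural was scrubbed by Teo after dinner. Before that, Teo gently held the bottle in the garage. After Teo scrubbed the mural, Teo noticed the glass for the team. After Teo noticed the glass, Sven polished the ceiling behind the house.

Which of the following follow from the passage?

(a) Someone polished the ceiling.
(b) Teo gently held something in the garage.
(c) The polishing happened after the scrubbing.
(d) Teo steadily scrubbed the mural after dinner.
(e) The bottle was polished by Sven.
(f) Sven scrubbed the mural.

(a) Entailed — every conjunct here is already in the original polishing event.
(b) Entailed — every conjunct here is already in the original holding event.
(c) Entailed — the narrative places the scrubbing before the polishing.
(d) Not entailed — 'steadily' adds information not in the original event.
(e) Not entailed — Sven polished the ceiling, not the bottle; the bottle belongs to the holding event.
(f) Not entailed — the passage has Teo scrubbing the mural, not Sven.

(a), (b), (c)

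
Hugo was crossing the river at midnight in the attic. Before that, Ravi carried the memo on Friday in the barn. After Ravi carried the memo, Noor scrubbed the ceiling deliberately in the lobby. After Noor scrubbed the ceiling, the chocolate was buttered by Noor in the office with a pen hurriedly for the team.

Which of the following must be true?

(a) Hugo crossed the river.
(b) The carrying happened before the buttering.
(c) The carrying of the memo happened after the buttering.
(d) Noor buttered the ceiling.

(a) Not entailed — 'was crossing' is progressive on an accomplishment; it does not entail the completed 'crossed'.
(b) Entailed — the narrative places the carrying before the buttering.
(c) Not entailed — the narrative places the carrying before the buttering, not after.
(d) Not entailed — Noor buttered the chocolate, not the ceiling; the ceiling belongs to the scrubbing event.

(b)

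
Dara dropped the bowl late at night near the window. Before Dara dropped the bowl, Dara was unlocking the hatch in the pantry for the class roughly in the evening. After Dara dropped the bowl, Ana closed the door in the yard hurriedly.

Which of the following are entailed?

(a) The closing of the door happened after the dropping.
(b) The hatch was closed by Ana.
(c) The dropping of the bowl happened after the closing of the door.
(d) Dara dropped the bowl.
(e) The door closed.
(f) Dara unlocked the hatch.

(a) Entailed — the narrative places the dropping before the closing.
(b) Not entailed — Ana closed the door, not the hatch; the hatch belongs to the unlocking event.
(c) Not entailed — the narrative places the dropping before the closing, not after.
(d) Entailed — this follows by dropping conjuncts from the dropping event's description.
(e) Entailed — 'Ana closed the door' is causative; it entails the inchoative 'the door closed'.
(f) Not entailed — 'was unlocking' is progressive on an accomplishment; it does not entail the completed 'unlocked'.

(a), (d), (e)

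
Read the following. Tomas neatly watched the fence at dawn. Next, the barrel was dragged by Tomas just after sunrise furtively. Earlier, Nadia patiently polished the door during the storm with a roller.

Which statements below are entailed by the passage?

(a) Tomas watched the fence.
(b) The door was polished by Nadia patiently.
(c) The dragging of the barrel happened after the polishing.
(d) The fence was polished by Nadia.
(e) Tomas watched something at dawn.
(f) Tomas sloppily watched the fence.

(a), (b), (c), (e)

(a) Entailed — every conjunct here is already in the original watching event.
(b) Entailed — this follows by dropping conjuncts from the polishing event's description.
(c) Entailed — the narrative places the polishing before the dragging.
(d) Not entailed — Nadia polished the door, not the fence; the fence belongs to the watching event.
(e) Entailed — this follows by dropping conjuncts from the watching event's description.
(f) Not entailed — 'sloppily' adds a manner not in (and inconsistent with) the original.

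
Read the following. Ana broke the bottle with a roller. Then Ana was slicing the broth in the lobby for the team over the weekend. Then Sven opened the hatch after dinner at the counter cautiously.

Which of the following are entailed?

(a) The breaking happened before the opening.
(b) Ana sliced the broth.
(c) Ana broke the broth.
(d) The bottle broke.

(a), (d)

(a) Entailed — the narrative places the breaking before the opening.
(b) Not entailed — 'was slicing' is progressive on an accomplishment; it does not entail the completed 'sliced'.
(c) Not entailed — Ana broke the bottle, not the broth; the broth belongs to the slicing event.
(d) Entailed — 'Ana broke the bottle' is causative; it entails the inchoative 'the bottle broke'.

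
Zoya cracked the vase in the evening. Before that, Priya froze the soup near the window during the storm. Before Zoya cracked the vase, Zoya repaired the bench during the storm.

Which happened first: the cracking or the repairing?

the repairing

The connectives place the repairing before the cracking.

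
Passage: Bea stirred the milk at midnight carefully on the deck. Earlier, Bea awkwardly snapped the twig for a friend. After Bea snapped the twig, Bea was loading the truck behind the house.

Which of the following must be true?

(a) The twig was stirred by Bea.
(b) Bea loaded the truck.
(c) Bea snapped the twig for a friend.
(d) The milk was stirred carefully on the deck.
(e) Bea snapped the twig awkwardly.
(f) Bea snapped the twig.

(c), (d), (e), (f)

(a) Not entailed — Bea stirred the milk, not the twig; the twig belongs to the snapping event.
(b) Not entailed — 'was loading' is progressive on an accomplishment; it does not entail the completed 'loaded'.
(c) Entailed — dropping 'awkwardly' leaves a sub-description the original still satisfies.
(d) Entailed — this follows by dropping conjuncts from the stirring event's description.
(e) Entailed — the original entails any weakening of itself; this just drops 'for a friend'.
(f) Entailed — every conjunct here is already in the original snapping event.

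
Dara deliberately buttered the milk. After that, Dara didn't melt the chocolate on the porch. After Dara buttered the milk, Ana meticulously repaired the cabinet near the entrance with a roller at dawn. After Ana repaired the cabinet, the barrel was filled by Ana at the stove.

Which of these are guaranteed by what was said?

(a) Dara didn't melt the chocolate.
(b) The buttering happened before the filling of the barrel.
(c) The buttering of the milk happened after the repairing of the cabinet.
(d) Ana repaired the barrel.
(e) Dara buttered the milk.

(a) Not entailed — dropping 'on the porch' under negation is not valid — the original leaves open that Dara melted the chocolate some other way.
(b) Entailed — the narrative places the buttering before the filling.
(c) Not entailed — the narrative places the buttering before the repairing, not after.
(d) Not entailed — Ana repaired the cabinet, not the barrel; the barrel belongs to the filling event.
(e) Entailed — the original entails any weakening of itself; this just drops 'deliberately'.

(b), (e)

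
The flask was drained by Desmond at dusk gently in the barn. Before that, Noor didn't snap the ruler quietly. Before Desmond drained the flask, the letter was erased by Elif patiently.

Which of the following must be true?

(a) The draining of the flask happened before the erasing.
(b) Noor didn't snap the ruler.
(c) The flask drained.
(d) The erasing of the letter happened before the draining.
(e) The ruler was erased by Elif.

(a) Not entailed — the narrative places the erasing before the draining, not after.
(b) Not entailed — dropping 'quietly' under negation is not valid — the original leaves open that Noor snapped the ruler some other way.
(c) Entailed — 'Desmond drained the flask' is causative; it entails the inchoative 'the flask drained'.
(d) Entailed — the narrative places the erasing before the draining.
(e) Not entailed — Elif erased the letter, not the ruler; the ruler belongs to the snapping event.

(c), (d)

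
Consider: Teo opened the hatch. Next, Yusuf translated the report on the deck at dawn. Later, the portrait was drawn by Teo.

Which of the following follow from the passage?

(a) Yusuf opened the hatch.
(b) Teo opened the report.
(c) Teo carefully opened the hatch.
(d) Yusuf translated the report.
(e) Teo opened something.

(d), (e)

(a) Not entailed — the passage has Teo opening the hatch, not Yusuf.
(b) Not entailed — Teo opened the hatch, not the report; the report belongs to the translating event.
(c) Not entailed — 'carefully' adds information not in the original event.
(d) Entailed — this follows by dropping conjuncts from the translating event's description.
(e) Entailed — the original entails any weakening of itself; this just generalizes the patient.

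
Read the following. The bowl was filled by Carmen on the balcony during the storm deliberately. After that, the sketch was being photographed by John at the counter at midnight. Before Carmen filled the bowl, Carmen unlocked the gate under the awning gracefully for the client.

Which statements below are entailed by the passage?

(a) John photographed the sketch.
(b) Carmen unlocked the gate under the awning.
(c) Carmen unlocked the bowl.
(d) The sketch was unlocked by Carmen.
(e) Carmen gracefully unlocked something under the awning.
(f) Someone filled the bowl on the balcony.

(b), (e), (f)

(a) Not entailed — 'was photographing' is progressive on an accomplishment; it does not entail the completed 'photographed'.
(b) Entailed — every conjunct here is already in the original unlocking event.
(c) Not entailed — Carmen unlocked the gate, not the bowl; the bowl belongs to the filling event.
(d) Not entailed — Carmen unlocked the gate, not the sketch; the sketch belongs to the photographing event.
(e) Entailed — dropping 'for the client' and generalizing the patient leaves a sub-description the original still satisfies.
(f) Entailed — every conjunct here is already in the original filling event.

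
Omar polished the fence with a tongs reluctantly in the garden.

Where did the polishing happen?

'in the garden' marks the location of the polishing event.

in the garden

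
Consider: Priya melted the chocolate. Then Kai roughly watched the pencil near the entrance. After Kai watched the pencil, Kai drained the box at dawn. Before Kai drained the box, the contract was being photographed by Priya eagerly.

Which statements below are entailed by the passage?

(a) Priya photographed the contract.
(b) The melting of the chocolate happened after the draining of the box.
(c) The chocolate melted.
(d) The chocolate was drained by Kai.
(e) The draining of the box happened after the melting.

(a) Not entailed — 'was photographing' is progressive on an accomplishment; it does not entail the completed 'photographed'.
(b) Not entailed — the narrative places the melting before the draining, not after.
(c) Entailed — 'Priya melted the chocolate' is causative; it entails the inchoative 'the chocolate melted'.
(d) Not entailed — Kai drained the box, not the chocolate; the chocolate belongs to the melting event.
(e) Entailed — the narrative places the melting before the draining.

(c), (e)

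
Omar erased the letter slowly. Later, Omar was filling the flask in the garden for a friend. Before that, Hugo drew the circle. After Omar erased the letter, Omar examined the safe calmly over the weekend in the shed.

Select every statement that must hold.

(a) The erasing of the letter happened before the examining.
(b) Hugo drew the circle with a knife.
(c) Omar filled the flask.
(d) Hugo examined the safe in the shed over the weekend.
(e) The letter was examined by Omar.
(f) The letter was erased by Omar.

(a), (f)

(a) Entailed — the narrative places the erasing before the examining.
(b) Not entailed — 'with a knife' adds information not in the original event.
(c) Not entailed — 'was filling' is progressive on an accomplishment; it does not entail the completed 'filled'.
(d) Not entailed — the passage has Omar examining the safe, not Hugo.
(e) Not entailed — Omar examined the safe, not the letter; the letter belongs to the erasing event.
(f) Entailed — this follows by dropping conjuncts from the erasing event's description.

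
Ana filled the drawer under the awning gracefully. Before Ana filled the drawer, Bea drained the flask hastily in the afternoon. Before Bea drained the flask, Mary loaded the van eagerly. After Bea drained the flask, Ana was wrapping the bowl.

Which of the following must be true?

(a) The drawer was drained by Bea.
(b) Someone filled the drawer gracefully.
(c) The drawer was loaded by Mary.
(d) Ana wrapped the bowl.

(b)

(a) Not entailed — Bea drained the flask, not the drawer; the drawer belongs to the filling event.
(b) Entailed — the original entails any weakening of itself; this just drops 'under the awning' and generalizes the agent.
(c) Not entailed — Mary loaded the van, not the drawer; the drawer belongs to the filling event.
(d) Not entailed — 'was wrapping' is progressive on an accomplishment; it does not entail the completed 'wrapped'.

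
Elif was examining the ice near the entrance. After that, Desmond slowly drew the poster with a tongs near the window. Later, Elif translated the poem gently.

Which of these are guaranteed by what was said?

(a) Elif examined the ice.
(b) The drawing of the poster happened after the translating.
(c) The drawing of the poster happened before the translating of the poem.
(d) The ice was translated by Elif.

(a) Entailed — 'examine' is an activity; 'was examining' entails that some examining happened, so 'examined' holds.
(b) Not entailed — the narrative places the drawing before the translating, not after.
(c) Entailed — the narrative places the drawing before the translating.
(d) Not entailed — Elif translated the poem, not the ice; the ice belongs to the examining event.

(a), (c)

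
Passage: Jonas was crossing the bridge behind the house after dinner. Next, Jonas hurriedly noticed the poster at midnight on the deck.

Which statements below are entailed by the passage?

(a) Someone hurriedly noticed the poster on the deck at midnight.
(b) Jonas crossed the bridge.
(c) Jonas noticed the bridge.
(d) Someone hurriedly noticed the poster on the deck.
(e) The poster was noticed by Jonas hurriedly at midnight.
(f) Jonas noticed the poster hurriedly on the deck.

(a), (d), (e), (f)

(a) Entailed — this follows by dropping conjuncts from the noticing event's description.
(b) Not entailed — 'was crossing' is progressive on an accomplishment; it does not entail the completed 'crossed'.
(c) Not entailed — Jonas noticed the poster, not the bridge; the bridge belongs to the crossing event.
(d) Entailed — dropping 'at midnight' and generalizing the agent leaves a sub-description the original still satisfies.
(e) Entailed — dropping 'on the deck' leaves a sub-description the original still satisfies.
(f) Entailed — dropping 'at midnight' leaves a sub-description the original still satisfies.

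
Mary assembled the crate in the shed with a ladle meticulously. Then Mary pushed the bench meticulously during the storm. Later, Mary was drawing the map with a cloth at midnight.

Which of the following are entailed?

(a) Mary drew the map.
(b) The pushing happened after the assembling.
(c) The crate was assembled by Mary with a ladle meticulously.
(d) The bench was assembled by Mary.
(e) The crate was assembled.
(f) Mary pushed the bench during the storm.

(a) Not entailed — 'was drawing' is progressive on an accomplishment; it does not entail the completed 'drew'.
(b) Entailed — the narrative places the assembling before the pushing.
(c) Entailed — the original entails any weakening of itself; this just drops 'in the shed'.
(d) Not entailed — Mary assembled the crate, not the bench; the bench belongs to the pushing event.
(e) Entailed — the original entails any weakening of itself; this just drops 'with a ladle', 'meticulously', 'in the shed' and generalizes the agent.
(f) Entailed — dropping 'meticulously' leaves a sub-description the original still satisfies.

(b), (c), (e), (f)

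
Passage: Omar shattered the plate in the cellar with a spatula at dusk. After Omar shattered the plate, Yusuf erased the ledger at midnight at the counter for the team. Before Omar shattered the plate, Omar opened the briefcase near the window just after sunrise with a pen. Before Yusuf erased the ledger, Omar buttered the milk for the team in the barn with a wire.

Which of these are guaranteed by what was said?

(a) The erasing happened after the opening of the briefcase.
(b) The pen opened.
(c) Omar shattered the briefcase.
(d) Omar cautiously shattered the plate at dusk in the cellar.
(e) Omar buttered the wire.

(a) Entailed — the narrative places the opening before the erasing.
(b) Not entailed — the briefcase is what opened, not the pen.
(c) Not entailed — Omar shattered the plate, not the briefcase; the briefcase belongs to the opening event.
(d) Not entailed — 'cautiously' adds information not in the original event.
(e) Not entailed — the wire is the instrument, not what was buttered.

(a)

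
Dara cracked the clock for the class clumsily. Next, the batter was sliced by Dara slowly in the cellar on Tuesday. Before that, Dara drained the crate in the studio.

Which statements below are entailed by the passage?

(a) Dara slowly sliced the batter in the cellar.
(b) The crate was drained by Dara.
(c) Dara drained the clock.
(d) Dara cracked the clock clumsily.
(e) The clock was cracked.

(a), (b), (d), (e)

(a) Entailed — the original entails any weakening of itself; this just drops 'on Tuesday'.
(b) Entailed — this follows by dropping conjuncts from the draining event's description.
(c) Not entailed — Dara drained the crate, not the clock; the clock belongs to the cracking event.
(d) Entailed — the original entails any weakening of itself; this just drops 'for the class'.
(e) Entailed — dropping 'clumsily', 'for the class' and generalizing the agent leaves a sub-description the original still satisfies.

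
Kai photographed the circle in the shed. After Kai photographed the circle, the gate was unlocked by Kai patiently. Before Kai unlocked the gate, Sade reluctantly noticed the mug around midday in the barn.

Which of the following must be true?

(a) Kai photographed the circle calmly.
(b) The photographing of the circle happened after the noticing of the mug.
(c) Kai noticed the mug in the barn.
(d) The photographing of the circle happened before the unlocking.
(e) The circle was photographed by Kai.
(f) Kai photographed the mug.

(a) Not entailed — 'calmly' adds information not in the original event.
(b) Not entailed — the narrative doesn't order the noticing relative to the photographing.
(c) Not entailed — the passage has Sade noticing the mug, not Kai.
(d) Entailed — the narrative places the photographing before the unlocking.
(e) Entailed — the original entails any weakening of itself; this just drops 'in the shed'.
(f) Not entailed — Kai photographed the circle, not the mug; the mug belongs to the noticing event.

(d), (e)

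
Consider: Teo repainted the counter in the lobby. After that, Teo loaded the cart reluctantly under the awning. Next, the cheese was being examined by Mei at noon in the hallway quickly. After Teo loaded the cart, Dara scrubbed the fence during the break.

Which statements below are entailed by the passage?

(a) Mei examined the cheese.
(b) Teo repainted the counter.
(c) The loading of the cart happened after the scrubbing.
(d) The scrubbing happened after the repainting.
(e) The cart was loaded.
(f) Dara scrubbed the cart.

(a) Entailed — 'examine' is an activity; 'was examining' entails that some examining happened, so 'examined' holds.
(b) Entailed — dropping 'in the lobby' leaves a sub-description the original still satisfies.
(c) Not entailed — the narrative places the loading before the scrubbing, not after.
(d) Entailed — the narrative places the repainting before the scrubbing.
(e) Entailed — dropping 'reluctantly', 'under the awning' and generalizing the agent leaves a sub-description the original still satisfies.
(f) Not entailed — Dara scrubbed the fence, not the cart; the cart belongs to the loading event.

(a), (b), (d), (e)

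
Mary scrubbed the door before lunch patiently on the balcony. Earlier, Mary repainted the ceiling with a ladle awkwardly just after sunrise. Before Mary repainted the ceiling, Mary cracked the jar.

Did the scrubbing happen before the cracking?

The narrative orders the cracking before the scrubbing.

no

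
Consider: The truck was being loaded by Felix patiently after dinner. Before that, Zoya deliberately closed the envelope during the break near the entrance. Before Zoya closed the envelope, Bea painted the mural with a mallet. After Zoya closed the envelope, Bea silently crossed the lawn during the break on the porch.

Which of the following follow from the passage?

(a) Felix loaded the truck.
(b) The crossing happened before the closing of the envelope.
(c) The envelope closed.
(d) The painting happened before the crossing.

(a) Not entailed — 'was loading' is progressive on an accomplishment; it does not entail the completed 'loaded'.
(b) Not entailed — the narrative places the closing before the crossing, not after.
(c) Entailed — 'Zoya closed the envelope' is causative; it entails the inchoative 'the envelope closed'.
(d) Entailed — the narrative places the painting before the crossing.

(c), (d)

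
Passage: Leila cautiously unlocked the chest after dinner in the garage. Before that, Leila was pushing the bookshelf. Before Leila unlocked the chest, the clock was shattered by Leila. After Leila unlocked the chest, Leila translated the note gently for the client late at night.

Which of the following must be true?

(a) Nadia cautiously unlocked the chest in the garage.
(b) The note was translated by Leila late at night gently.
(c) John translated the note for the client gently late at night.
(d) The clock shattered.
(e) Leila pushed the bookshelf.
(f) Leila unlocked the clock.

(a) Not entailed — the passage has Leila unlocking the chest, not Nadia.
(b) Entailed — dropping 'for the client' leaves a sub-description the original still satisfies.
(c) Not entailed — the passage has Leila translating the note, not John.
(d) Entailed — 'Leila shattered the clock' is causative; it entails the inchoative 'the clock shattered'.
(e) Entailed — 'push' is an activity; 'was pushing' entails that some pushing happened, so 'pushed' holds.
(f) Not entailed — Leila unlocked the chest, not the clock; the clock belongs to the shattering event.

(b), (d), (e)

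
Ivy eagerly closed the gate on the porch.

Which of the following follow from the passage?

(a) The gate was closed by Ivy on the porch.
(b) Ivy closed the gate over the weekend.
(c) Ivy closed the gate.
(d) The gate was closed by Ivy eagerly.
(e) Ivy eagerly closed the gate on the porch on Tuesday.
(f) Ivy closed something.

(a) Entailed — this follows by dropping conjuncts from the closing event's description.
(b) Not entailed — 'over the weekend' adds information not in the original event.
(c) Entailed — every conjunct here is already in the original closing event.
(d) Entailed — this follows by dropping conjuncts from the closing event's description.
(e) Not entailed — 'on Tuesday' adds information not in the original event.
(f) Entailed — every conjunct here is already in the original closing event.

(a), (c), (d), (f)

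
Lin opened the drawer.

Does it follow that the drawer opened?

yes

'Lin opened the drawer' is the causative; it entails the inchoative 'the drawer opened'.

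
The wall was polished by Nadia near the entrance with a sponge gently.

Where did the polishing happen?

near the entrance

'near the entrance' marks the location of the polishing event.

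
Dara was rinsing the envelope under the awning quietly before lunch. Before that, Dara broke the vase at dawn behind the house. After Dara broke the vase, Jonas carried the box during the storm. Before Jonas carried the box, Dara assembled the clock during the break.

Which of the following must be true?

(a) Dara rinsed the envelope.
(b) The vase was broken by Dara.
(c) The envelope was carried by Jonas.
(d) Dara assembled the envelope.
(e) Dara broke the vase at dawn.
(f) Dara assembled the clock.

(a), (b), (e), (f)

(a) Entailed — 'rinse' is an activity; 'was rinsing' entails that some rinsing happened, so 'rinsed' holds.
(b) Entailed — every conjunct here is already in the original breaking event.
(c) Not entailed — Jonas carried the box, not the envelope; the envelope belongs to the rinsing event.
(d) Not entailed — Dara assembled the clock, not the envelope; the envelope belongs to the rinsing event.
(e) Entailed — every conjunct here is already in the original breaking event.
(f) Entailed — this follows by dropping conjuncts from the assembling event's description.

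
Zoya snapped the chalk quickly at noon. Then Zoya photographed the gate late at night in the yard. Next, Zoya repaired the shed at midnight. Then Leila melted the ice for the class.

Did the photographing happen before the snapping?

no

The narrative orders the snapping before the photographing.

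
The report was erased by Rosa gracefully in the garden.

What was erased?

the report

'the report' marks the patient of the erasing event.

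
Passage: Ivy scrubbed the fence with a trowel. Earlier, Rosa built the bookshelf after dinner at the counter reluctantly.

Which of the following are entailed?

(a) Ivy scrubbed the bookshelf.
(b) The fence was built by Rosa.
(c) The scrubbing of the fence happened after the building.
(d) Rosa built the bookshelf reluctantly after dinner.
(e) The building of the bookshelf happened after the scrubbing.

(c), (d)

(a) Not entailed — Ivy scrubbed the fence, not the bookshelf; the bookshelf belongs to the building event.
(b) Not entailed — Rosa built the bookshelf, not the fence; the fence belongs to the scrubbing event.
(c) Entailed — the narrative places the building before the scrubbing.
(d) Entailed — this follows by dropping conjuncts from the building event's description.
(e) Not entailed — the narrative places the building before the scrubbing, not after.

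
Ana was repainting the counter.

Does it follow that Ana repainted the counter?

'was repainting' is progressive; for an accomplishment like 'repaint the counter', it doesn't entail completion.

no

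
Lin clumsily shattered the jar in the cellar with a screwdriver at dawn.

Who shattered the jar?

'Lin' marks the agent of the shattering event.

Lin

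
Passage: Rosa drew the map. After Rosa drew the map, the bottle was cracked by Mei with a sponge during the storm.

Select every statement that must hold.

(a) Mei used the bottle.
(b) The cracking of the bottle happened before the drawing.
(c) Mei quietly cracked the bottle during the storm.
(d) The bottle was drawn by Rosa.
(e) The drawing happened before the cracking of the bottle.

(a) Not entailed — the bottle is the patient, not an instrument — Mei used a sponge.
(b) Not entailed — the narrative places the drawing before the cracking, not after.
(c) Not entailed — 'quietly' adds information not in the original event.
(d) Not entailed — Rosa drew the map, not the bottle; the bottle belongs to the cracking event.
(e) Entailed — the narrative places the drawing before the cracking.

(e)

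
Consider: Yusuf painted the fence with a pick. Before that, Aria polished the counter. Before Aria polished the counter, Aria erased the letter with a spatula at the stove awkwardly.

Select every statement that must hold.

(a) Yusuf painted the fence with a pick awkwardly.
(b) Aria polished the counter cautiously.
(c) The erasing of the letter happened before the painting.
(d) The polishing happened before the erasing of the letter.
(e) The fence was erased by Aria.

(a) Not entailed — 'awkwardly' adds information not in the original event.
(b) Not entailed — 'cautiously' adds information not in the original event.
(c) Entailed — the narrative places the erasing before the painting.
(d) Not entailed — the narrative places the erasing before the polishing, not after.
(e) Not entailed — Aria erased the letter, not the fence; the fence belongs to the painting event.

(c)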